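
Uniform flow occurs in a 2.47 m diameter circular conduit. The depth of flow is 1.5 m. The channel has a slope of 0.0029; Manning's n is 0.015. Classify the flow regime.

For a circular section of diameter D = 2.47 m at depth y = 1.5 m, the central angle is θ = 2 arccos(1 − 2y/D) = 3.574 rad. Then A = (D²/8)(θ − sin θ) = 3.045 m² and P = Dθ/2 = 4.414 m.
Hydraulic radius R = A/P = 3.045/4.414 = 0.6899 m.
V = (1/n) R^(2/3) √S = (1/0.015) × 0.6899^(2/3) × √0.0029 = 2.803 m/s. Hydraulic depth D_h = A/T = 3.045/2.412 = 1.262 m.
Froude number Fr = V/√(g·D_h) = 2.803/√(9.81×1.262) = 0.797, which is less than 1, so the flow is subcritical.

subcritical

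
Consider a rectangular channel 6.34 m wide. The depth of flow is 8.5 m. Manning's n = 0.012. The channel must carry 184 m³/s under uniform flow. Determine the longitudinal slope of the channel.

Flow area A = b·y = 6.34 × 8.5 = 53.89 m². Wetted perimeter P = b + 2y = 6.34 + 2×8.5 = 23.34 m.
Hydraulic radius R = A/P = 53.89/23.34 = 2.309 m.
From Manning's equation, S = [nQ / (1 A R^(2/3))]² = [0.012 × 184 / (1 × 53.89 × 2.309^(2/3))]² = 0.00055.

S = 0.00055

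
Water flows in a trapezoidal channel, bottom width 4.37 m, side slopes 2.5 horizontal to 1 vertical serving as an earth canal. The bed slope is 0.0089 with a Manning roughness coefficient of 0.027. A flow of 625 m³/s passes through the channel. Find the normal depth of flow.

Manning's equation rearranged: A R^(2/3) = nQ / (1·√S) = 0.027 × 625 / (√0.0089) = 178.9.
At y = 5.75 m: A R^(2/3) = 226.7 — high.
At y = 5.2 m: A R^(2/3) = 179 — ≈ 178.9.

y_n = 5.2 m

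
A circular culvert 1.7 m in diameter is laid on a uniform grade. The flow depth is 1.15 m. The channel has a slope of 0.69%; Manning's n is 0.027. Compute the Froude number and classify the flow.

subcritical

For a circular section of diameter D = 1.7 m at depth y = 1.15 m, the central angle is θ = 2 arccos(1 − 2y/D) = 3.863 rad. Then A = (D²/8)(θ − sin θ) = 1.634 m² and P = Dθ/2 = 3.284 m.
Hydraulic radius R = A/P = 1.634/3.284 = 0.4977 m.
V = (1/n) R^(2/3) √S = (1/0.027) × 0.4977^(2/3) × √0.0069 = 1.932 m/s. Hydraulic depth D_h = A/T = 1.634/1.591 = 1.027 m.
Froude number Fr = V/√(g·D_h) = 1.932/√(9.81×1.027) = 0.609, which is less than 1, so the flow is subcritical.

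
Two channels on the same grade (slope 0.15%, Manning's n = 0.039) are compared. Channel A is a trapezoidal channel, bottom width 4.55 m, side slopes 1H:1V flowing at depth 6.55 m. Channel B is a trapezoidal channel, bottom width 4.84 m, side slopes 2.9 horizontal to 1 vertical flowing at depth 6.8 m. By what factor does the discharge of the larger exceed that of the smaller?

2.5

Channel A: With bottom width b = 4.55 m and side slope z = 1: A = (b + zy)y = (4.55 + 1×6.55)×6.55 = 72.7 m²; P = b + 2y√(1+z²) = 4.55 + 2×6.55×1.414 = 23.08 m. Hydraulic radius R = A/P = 72.7/23.08 = 3.151 m. Q_A = (1/0.039)·72.7·3.151^(2/3)·√0.0015 = 155.2 m³/s.
Channel B: With bottom width b = 4.84 m and side slope z = 2.9: A = (b + zy)y = (4.84 + 2.9×6.8)×6.8 = 167 m²; P = b + 2y√(1+z²) = 4.84 + 2×6.8×3.068 = 46.56 m. Hydraulic radius R = A/P = 167/46.56 = 3.587 m. Q_B = (1/0.039)·167·3.587^(2/3)·√0.0015 = 388.6 m³/s.
The larger discharge is 388.6 m³/s and the smaller is 155.2 m³/s; the ratio is 2.5.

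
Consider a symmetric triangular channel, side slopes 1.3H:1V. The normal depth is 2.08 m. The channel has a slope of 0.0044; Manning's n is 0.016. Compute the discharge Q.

For a triangular section with side slope z = 1.3: A = zy² = 1.3×2.08² = 5.624 m²; P = 2y√(1+z²) = 2×2.08×1.64 = 6.823 m.
Hydraulic radius R = A/P = 5.624/6.823 = 0.8243 m.
Manning's equation: Q = (1/n) A R^(2/3) S^(1/2) = (1/0.016) × 5.624 × 0.8243^(2/3) × 0.0044^(1/2) = 20.5 m³/s.

Q = 20.5 m³/s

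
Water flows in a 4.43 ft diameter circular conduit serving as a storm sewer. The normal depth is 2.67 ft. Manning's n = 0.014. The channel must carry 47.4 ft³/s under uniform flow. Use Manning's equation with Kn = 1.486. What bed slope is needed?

S = 0.0016

For a circular section of diameter D = 4.43 ft at depth y = 2.67 ft, the central angle is θ = 2 arccos(1 − 2y/D) = 3.555 rad. Then A = (D²/8)(θ − sin θ) = 9.708 ft² and P = Dθ/2 = 7.875 ft.
Hydraulic radius R = A/P = 9.708/7.875 = 1.233 ft.
From Manning's equation, S = [nQ / (1.486 A R^(2/3))]² = [0.014 × 47.4 / (1.486 × 9.708 × 1.233^(2/3))]² = 0.0016.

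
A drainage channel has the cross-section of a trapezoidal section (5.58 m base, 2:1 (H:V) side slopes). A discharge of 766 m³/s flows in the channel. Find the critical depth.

At critical depth, Q² T / (g A³) = 1, i.e. A³/T = Q²/g = 766²/9.81 = 59810.
Try y = 4.58 m: A³/T = 12870 — short.
Try y = 7.5 m: A³/T = 103400 — over.
Try y = 6.61 m: A³/T = 59930 — matches.

y_c = 6.61 m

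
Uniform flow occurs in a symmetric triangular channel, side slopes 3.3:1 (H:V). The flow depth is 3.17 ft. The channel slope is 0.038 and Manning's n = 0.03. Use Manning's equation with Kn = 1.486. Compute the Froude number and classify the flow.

supercritical

For a triangular section with side slope z = 3.3: A = zy² = 3.3×3.17² = 33.16 ft²; P = 2y√(1+z²) = 2×3.17×3.448 = 21.86 ft.
Hydraulic radius R = A/P = 33.16/21.86 = 1.517 ft.
V = (1.486/n) R^(2/3) √S = (1.486/0.03) × 1.517^(2/3) × √0.038 = 12.75 ft/s. Hydraulic depth D_h = A/T = 33.16/20.92 = 1.585 ft.
Froude number Fr = V/√(g·D_h) = 12.75/√(32.2×1.585) = 1.78, which is greater than 1, so the flow is supercritical.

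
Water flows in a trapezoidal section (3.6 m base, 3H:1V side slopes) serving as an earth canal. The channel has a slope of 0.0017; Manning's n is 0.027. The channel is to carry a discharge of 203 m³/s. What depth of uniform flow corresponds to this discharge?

y_n = 4.43 m

Manning's equation rearranged: A R^(2/3) = nQ / (1·√S) = 0.027 × 203 / (√0.0017) = 132.9.
Trying y = 5.16 m: A R^(2/3) = 191.7 — high.
Trying y = 3.04 m: A R^(2/3) = 54.95 — low.
Trying y = 4.43 m: A R^(2/3) = 132.9 — close enough.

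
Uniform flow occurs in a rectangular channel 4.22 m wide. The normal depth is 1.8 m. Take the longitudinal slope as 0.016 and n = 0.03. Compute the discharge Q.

Q = 31.4 m³/s

Flow area A = b·y = 4.22 × 1.8 = 7.596 m². Wetted perimeter P = b + 2y = 4.22 + 2×1.8 = 7.82 m.
Hydraulic radius R = A/P = 7.596/7.82 = 0.9714 m.
Manning's equation: Q = (1/n) A R^(2/3) S^(1/2) = (1/0.03) × 7.596 × 0.9714^(2/3) × 0.016^(1/2) = 31.4 m³/s.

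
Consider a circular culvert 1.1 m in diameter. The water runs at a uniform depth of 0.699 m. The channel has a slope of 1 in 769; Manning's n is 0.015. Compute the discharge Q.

Q = 0.707 m³/s

For a circular section of diameter D = 1.1 m at depth y = 0.699 m, the central angle is θ = 2 arccos(1 − 2y/D) = 3.69 rad. Then A = (D²/8)(θ − sin θ) = 0.637 m² and P = Dθ/2 = 2.03 m.
Hydraulic radius R = A/P = 0.637/2.03 = 0.3139 m.
Manning's equation: Q = (1/n) A R^(2/3) S^(1/2) = (1/0.015) × 0.637 × 0.3139^(2/3) × 0.0013^(1/2) = 0.707 m³/s.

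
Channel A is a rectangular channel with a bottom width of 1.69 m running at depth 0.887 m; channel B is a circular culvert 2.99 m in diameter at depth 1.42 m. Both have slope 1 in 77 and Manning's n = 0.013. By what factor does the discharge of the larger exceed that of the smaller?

Channel A: Flow area A = b·y = 1.69 × 0.887 = 1.499 m². Wetted perimeter P = b + 2y = 1.69 + 2×0.887 = 3.464 m. Hydraulic radius R = A/P = 1.499/3.464 = 0.4327 m. Q_A = (1/0.013)·1.499·0.4327^(2/3)·√0.01299 = 7.518 m³/s.
Channel B: For a circular section of diameter D = 2.99 m at depth y = 1.42 m, the central angle is θ = 2 arccos(1 − 2y/D) = 3.041 rad. Then A = (D²/8)(θ − sin θ) = 3.287 m² and P = Dθ/2 = 4.547 m. Hydraulic radius R = A/P = 3.287/4.547 = 0.7229 m. Q_B = (1/0.013)·3.287·0.7229^(2/3)·√0.01299 = 23.21 m³/s.
The larger discharge is 23.21 m³/s and the smaller is 7.518 m³/s; the ratio is 3.09.

3.09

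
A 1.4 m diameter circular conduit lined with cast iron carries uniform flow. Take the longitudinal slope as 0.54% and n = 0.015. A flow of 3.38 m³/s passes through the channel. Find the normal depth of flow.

Manning's equation rearranged: A R^(2/3) = nQ / (1·√S) = 0.015 × 3.38 / (√0.0054) = 0.6899.
At y = 0.9 m: A R^(2/3) = 0.5692 — too small.
At y = 1.3 m: A R^(2/3) = 0.8219 — too large.
At y = 1.04 m: A R^(2/3) = 0.6894 — ≈ 0.6899.

y_n = 1.04 m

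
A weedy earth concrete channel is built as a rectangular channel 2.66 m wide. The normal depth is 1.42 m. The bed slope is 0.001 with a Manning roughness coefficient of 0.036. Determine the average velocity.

V = 0.684 m/s

Flow area A = b·y = 2.66 × 1.42 = 3.777 m². Wetted perimeter P = b + 2y = 2.66 + 2×1.42 = 5.5 m.
Hydraulic radius R = A/P = 3.777/5.5 = 0.6868 m.
From Manning's equation, V = (1/n) R^(2/3) S^(1/2) = (1/0.036) × 0.6868^(2/3) × 0.001^(1/2) = 0.684 m/s.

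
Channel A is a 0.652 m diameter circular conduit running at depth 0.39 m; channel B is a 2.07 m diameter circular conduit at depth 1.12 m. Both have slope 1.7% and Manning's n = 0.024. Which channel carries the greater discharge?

channel B

Channel A: For a circular section of diameter D = 0.652 m at depth y = 0.39 m, the central angle is θ = 2 arccos(1 − 2y/D) = 3.537 rad. Then A = (D²/8)(θ − sin θ) = 0.2084 m² and P = Dθ/2 = 1.153 m. Hydraulic radius R = A/P = 0.2084/1.153 = 0.1807 m. Q_A = (1/0.024)·0.2084·0.1807^(2/3)·√0.017 = 0.3619 m³/s.
Channel B: For a circular section of diameter D = 2.07 m at depth y = 1.12 m, the central angle is θ = 2 arccos(1 − 2y/D) = 3.306 rad. Then A = (D²/8)(θ − sin θ) = 1.858 m² and P = Dθ/2 = 3.422 m. Hydraulic radius R = A/P = 1.858/3.422 = 0.5431 m. Q_B = (1/0.024)·1.858·0.5431^(2/3)·√0.017 = 6.721 m³/s.
Q_A = 0.3619 m³/s vs Q_B = 6.721 m³/s, so channel B carries more.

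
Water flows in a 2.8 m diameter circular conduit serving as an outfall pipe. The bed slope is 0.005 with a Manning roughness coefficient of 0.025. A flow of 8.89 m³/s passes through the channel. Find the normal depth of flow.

y_n = 1.64 m

Manning's equation rearranged: A R^(2/3) = nQ / (1·√S) = 0.025 × 8.89 / (√0.005) = 3.143.
Trying y = 1.88 m: A R^(2/3) = 3.843 — over.
Trying y = 1.64 m: A R^(2/3) = 3.142 — close enough.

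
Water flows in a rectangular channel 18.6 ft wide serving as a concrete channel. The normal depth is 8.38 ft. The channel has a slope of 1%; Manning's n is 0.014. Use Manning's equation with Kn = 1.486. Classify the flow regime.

supercritical

Flow area A = b·y = 18.6 × 8.38 = 155.9 ft². Wetted perimeter P = b + 2y = 18.6 + 2×8.38 = 35.36 ft.
Hydraulic radius R = A/P = 155.9/35.36 = 4.408 ft.
V = (1.486/n) R^(2/3) √S = (1.486/0.014) × 4.408^(2/3) × √0.01 = 28.54 ft/s. Hydraulic depth D_h = A/T = 155.9/18.6 = 8.38 ft.
Froude number Fr = V/√(g·D_h) = 28.54/√(32.2×8.38) = 1.74, which is greater than 1, so the flow is supercritical.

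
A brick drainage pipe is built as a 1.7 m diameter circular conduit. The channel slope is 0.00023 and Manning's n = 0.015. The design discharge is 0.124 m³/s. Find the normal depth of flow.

Manning's equation rearranged: A R^(2/3) = nQ / (1·√S) = 0.015 × 0.124 / (√0.00023) = 0.1226.
At y = 0.397 m: A R^(2/3) = 0.1535 — over.
At y = 0.292 m: A R^(2/3) = 0.08241 — short.
At y = 0.355 m: A R^(2/3) = 0.1226 — close enough.

y_n = 0.355 m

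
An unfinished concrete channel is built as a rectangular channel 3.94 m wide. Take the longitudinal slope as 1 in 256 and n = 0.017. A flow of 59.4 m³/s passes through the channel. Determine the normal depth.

y_n = 3.51 m

Manning's equation rearranged: A R^(2/3) = nQ / (1·√S) = 0.017 × 59.4 / (√0.003906) = 16.16.
Trying y = 4.49 m: A R^(2/3) = 21.81 — high.
Trying y = 2.92 m: A R^(2/3) = 12.82 — low.
Trying y = 3.51 m: A R^(2/3) = 16.15 — matches.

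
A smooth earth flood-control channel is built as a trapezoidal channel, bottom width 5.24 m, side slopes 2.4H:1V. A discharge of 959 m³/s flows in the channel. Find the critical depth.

y_c = 6.99 m

At critical depth, Q² T / (g A³) = 1, i.e. A³/T = Q²/g = 959²/9.81 = 93750.
At y = 6.01 m: A³/T = 48420 — too small.
At y = 7.71 m: A³/T = 145200 — too large.
At y = 6.99 m: A³/T = 93950 — ≈ 93750.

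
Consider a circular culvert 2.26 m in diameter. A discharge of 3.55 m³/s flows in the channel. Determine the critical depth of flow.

At critical depth, Q² T / (g A³) = 1, i.e. A³/T = Q²/g = 3.55²/9.81 = 1.285.
Trying y = 0.667 m: A³/T = 0.4698 — short.
Trying y = 1.04 m: A³/T = 2.6 — over.
Trying y = 0.865 m: A³/T = 1.282 — close enough.

y_c = 0.865 m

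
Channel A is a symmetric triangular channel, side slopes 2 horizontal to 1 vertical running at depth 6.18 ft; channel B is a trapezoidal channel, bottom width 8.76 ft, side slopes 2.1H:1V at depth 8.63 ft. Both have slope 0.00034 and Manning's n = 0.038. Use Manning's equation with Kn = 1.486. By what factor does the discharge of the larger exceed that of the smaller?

4.35

Channel A: For a triangular section with side slope z = 2: A = zy² = 2×6.18² = 76.38 ft²; P = 2y√(1+z²) = 2×6.18×2.236 = 27.64 ft. Hydraulic radius R = A/P = 76.38/27.64 = 2.764 ft. Q_A = (1.486/0.038)·76.38·2.764^(2/3)·√0.00034 = 108.5 ft³/s.
Channel B: With bottom width b = 8.76 ft and side slope z = 2.1: A = (b + zy)y = (8.76 + 2.1×8.63)×8.63 = 232 ft²; P = b + 2y√(1+z²) = 8.76 + 2×8.63×2.326 = 48.91 ft. Hydraulic radius R = A/P = 232/48.91 = 4.744 ft. Q_B = (1.486/0.038)·232·4.744^(2/3)·√0.00034 = 472.3 ft³/s.
The larger discharge is 472.3 ft³/s and the smaller is 108.5 ft³/s; the ratio is 4.35.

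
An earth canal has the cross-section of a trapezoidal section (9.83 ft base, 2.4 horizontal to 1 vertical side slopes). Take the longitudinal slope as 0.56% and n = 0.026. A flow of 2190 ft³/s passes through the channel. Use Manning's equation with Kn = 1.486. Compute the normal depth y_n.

y_n = 7.26 ft

Manning's equation rearranged: A R^(2/3) = nQ / (1.486·√S) = 0.026 × 2190 / (1.486 × √0.0056) = 512.
Try y = 6.34 ft: A R^(2/3) = 380.6 — too small.
Try y = 8.02 ft: A R^(2/3) = 638 — too large.
Try y = 7.26 ft: A R^(2/3) = 511.7 — close enough.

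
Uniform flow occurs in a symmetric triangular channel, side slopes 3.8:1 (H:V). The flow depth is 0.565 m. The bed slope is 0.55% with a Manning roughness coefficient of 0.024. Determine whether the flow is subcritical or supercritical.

For a triangular section with side slope z = 3.8: A = zy² = 3.8×0.565² = 1.213 m²; P = 2y√(1+z²) = 2×0.565×3.929 = 4.44 m.
Hydraulic radius R = A/P = 1.213/4.44 = 0.2732 m.
V = (1/n) R^(2/3) √S = (1/0.024) × 0.2732^(2/3) × √0.0055 = 1.301 m/s. Hydraulic depth D_h = A/T = 1.213/4.294 = 0.2825 m.
Froude number Fr = V/√(g·D_h) = 1.301/√(9.81×0.2825) = 0.782, which is less than 1, so the flow is subcritical.

subcritical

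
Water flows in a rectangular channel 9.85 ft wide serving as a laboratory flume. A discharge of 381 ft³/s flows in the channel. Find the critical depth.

y_c = 3.6 ft

For a rectangular channel, critical depth y_c = (q²/g)^(1/3) where q = Q/b = 381/9.85 = 38.68 ft²/s.
So y_c = (38.68²/32.2)^(1/3) = 3.6 ft.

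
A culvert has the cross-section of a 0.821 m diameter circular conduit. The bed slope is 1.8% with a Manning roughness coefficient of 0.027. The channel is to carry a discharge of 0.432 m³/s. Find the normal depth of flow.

y_n = 0.397 m

Manning's equation rearranged: A R^(2/3) = nQ / (1·√S) = 0.027 × 0.432 / (√0.018) = 0.08694.
Trying y = 0.469 m: A R^(2/3) = 0.1146 — high.
Trying y = 0.284 m: A R^(2/3) = 0.04737 — low.
Trying y = 0.397 m: A R^(2/3) = 0.08698 — close enough.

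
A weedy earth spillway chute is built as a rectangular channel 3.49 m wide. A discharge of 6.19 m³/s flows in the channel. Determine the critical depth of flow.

y_c = 0.684 m

For a rectangular channel, critical depth y_c = (q²/g)^(1/3) where q = Q/b = 6.19/3.49 = 1.774 m²/s.
So y_c = (1.774²/9.81)^(1/3) = 0.684 m.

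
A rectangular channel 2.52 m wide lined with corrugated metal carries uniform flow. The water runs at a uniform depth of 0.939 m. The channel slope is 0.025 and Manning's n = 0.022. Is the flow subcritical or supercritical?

supercritical

Flow area A = b·y = 2.52 × 0.939 = 2.366 m². Wetted perimeter P = b + 2y = 2.52 + 2×0.939 = 4.398 m.
Hydraulic radius R = A/P = 2.366/4.398 = 0.538 m.
V = (1/n) R^(2/3) √S = (1/0.022) × 0.538^(2/3) × √0.025 = 4.754 m/s. Hydraulic depth D_h = A/T = 2.366/2.52 = 0.939 m.
Froude number Fr = V/√(g·D_h) = 4.754/√(9.81×0.939) = 1.57, which is greater than 1, so the flow is supercritical.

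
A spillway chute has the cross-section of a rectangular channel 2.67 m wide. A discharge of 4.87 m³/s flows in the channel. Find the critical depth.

For a rectangular channel, critical depth y_c = (q²/g)^(1/3) where q = Q/b = 4.87/2.67 = 1.824 m²/s.
So y_c = (1.824²/9.81)^(1/3) = 0.697 m.

y_c = 0.697 m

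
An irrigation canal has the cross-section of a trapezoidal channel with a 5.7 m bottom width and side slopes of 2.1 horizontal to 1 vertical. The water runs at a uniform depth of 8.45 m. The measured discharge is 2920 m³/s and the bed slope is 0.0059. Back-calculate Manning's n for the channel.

With bottom width b = 5.7 m and side slope z = 2.1: A = (b + zy)y = (5.7 + 2.1×8.45)×8.45 = 198.1 m²; P = b + 2y√(1+z²) = 5.7 + 2×8.45×2.326 = 45.01 m.
Hydraulic radius R = A/P = 198.1/45.01 = 4.402 m.
Rearranging Manning's equation: n = (1/Q) A R^(2/3) S^(1/2) = (1/2920) × 198.1 × 4.402^(2/3) × √0.0059 = 0.014.

n = 0.014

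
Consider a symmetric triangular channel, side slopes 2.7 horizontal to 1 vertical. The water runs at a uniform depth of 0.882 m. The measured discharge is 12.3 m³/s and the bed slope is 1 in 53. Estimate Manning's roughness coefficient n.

For a triangular section with side slope z = 2.7: A = zy² = 2.7×0.882² = 2.1 m²; P = 2y√(1+z²) = 2×0.882×2.879 = 5.079 m.
Hydraulic radius R = A/P = 2.1/5.079 = 0.4135 m.
Rearranging Manning's equation: n = (1/Q) A R^(2/3) S^(1/2) = (1/12.3) × 2.1 × 0.4135^(2/3) × √0.01887 = 0.013.

n = 0.013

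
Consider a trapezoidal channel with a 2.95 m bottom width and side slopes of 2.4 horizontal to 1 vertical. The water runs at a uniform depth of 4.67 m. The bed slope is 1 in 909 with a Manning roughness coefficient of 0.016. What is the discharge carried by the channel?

Q = 248 m³/s

With bottom width b = 2.95 m and side slope z = 2.4: A = (b + zy)y = (2.95 + 2.4×4.67)×4.67 = 66.12 m²; P = b + 2y√(1+z²) = 2.95 + 2×4.67×2.6 = 27.23 m.
Hydraulic radius R = A/P = 66.12/27.23 = 2.428 m.
Manning's equation: Q = (1/n) A R^(2/3) S^(1/2) = (1/0.016) × 66.12 × 2.428^(2/3) × 0.0011^(1/2) = 248 m³/s.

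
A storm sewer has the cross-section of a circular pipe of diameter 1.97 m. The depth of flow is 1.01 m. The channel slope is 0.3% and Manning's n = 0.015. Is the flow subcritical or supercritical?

For a circular section of diameter D = 1.97 m at depth y = 1.01 m, the central angle is θ = 2 arccos(1 − 2y/D) = 3.192 rad. Then A = (D²/8)(θ − sin θ) = 1.573 m² and P = Dθ/2 = 3.144 m.
Hydraulic radius R = A/P = 1.573/3.144 = 0.5003 m.
V = (1/n) R^(2/3) √S = (1/0.015) × 0.5003^(2/3) × √0.003 = 2.301 m/s. Hydraulic depth D_h = A/T = 1.573/1.969 = 0.7989 m.
Froude number Fr = V/√(g·D_h) = 2.301/√(9.81×0.7989) = 0.822, which is less than 1, so the flow is subcritical.

subcritical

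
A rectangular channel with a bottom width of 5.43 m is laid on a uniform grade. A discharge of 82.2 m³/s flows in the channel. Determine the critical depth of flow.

For a rectangular channel, critical depth y_c = (q²/g)^(1/3) where q = Q/b = 82.2/5.43 = 15.14 m²/s.
So y_c = (15.14²/9.81)^(1/3) = 2.86 m.

y_c = 2.86 m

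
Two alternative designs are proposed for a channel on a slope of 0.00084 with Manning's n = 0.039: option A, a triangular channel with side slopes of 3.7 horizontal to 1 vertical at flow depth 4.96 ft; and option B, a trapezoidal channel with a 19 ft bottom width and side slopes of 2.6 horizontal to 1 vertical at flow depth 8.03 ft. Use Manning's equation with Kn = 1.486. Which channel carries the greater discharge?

channel B

Channel A: For a triangular section with side slope z = 3.7: A = zy² = 3.7×4.96² = 91.03 ft²; P = 2y√(1+z²) = 2×4.96×3.833 = 38.02 ft. Hydraulic radius R = A/P = 91.03/38.02 = 2.394 ft. Q_A = (1.486/0.039)·91.03·2.394^(2/3)·√0.00084 = 179.9 ft³/s.
Channel B: With bottom width b = 19 ft and side slope z = 2.6: A = (b + zy)y = (19 + 2.6×8.03)×8.03 = 320.2 ft²; P = b + 2y√(1+z²) = 19 + 2×8.03×2.786 = 63.74 ft. Hydraulic radius R = A/P = 320.2/63.74 = 5.024 ft. Q_B = (1.486/0.039)·320.2·5.024^(2/3)·√0.00084 = 1037 ft³/s.
Q_A = 179.9 ft³/s vs Q_B = 1037 ft³/s, so channel B carries more.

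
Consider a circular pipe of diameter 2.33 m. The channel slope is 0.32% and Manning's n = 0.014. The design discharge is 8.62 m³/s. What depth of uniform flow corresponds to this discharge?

Manning's equation rearranged: A R^(2/3) = nQ / (1·√S) = 0.014 × 8.62 / (√0.0032) = 2.133.
Trying y = 1.19 m: A R^(2/3) = 1.541 — short.
Trying y = 1.46 m: A R^(2/3) = 2.133 — close enough.

y_n = 1.46 m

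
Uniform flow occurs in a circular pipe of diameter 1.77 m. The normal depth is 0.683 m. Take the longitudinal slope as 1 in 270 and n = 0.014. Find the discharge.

For a circular section of diameter D = 1.77 m at depth y = 0.683 m, the central angle is θ = 2 arccos(1 − 2y/D) = 2.681 rad. Then A = (D²/8)(θ − sin θ) = 0.8759 m² and P = Dθ/2 = 2.373 m.
Hydraulic radius R = A/P = 0.8759/2.373 = 0.3691 m.
Manning's equation: Q = (1/n) A R^(2/3) S^(1/2) = (1/0.014) × 0.8759 × 0.3691^(2/3) × 0.003704^(1/2) = 1.96 m³/s.

Q = 1.96 m³/s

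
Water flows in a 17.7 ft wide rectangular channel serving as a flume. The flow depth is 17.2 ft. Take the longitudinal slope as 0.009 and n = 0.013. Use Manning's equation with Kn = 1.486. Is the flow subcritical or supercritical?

Flow area A = b·y = 17.7 × 17.2 = 304.4 ft². Wetted perimeter P = b + 2y = 17.7 + 2×17.2 = 52.1 ft.
Hydraulic radius R = A/P = 304.4/52.1 = 5.843 ft.
V = (1.486/n) R^(2/3) √S = (1.486/0.013) × 5.843^(2/3) × √0.009 = 35.18 ft/s. Hydraulic depth D_h = A/T = 304.4/17.7 = 17.2 ft.
Froude number Fr = V/√(g·D_h) = 35.18/√(32.2×17.2) = 1.49, which is greater than 1, so the flow is supercritical.

supercritical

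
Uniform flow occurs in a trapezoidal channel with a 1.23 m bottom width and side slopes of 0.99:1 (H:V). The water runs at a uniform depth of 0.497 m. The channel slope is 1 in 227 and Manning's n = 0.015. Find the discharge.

Q = 1.79 m³/s

With bottom width b = 1.23 m and side slope z = 0.99: A = (b + zy)y = (1.23 + 0.99×0.497)×0.497 = 0.8558 m²; P = b + 2y√(1+z²) = 1.23 + 2×0.497×1.407 = 2.629 m.
Hydraulic radius R = A/P = 0.8558/2.629 = 0.3256 m.
Manning's equation: Q = (1/n) A R^(2/3) S^(1/2) = (1/0.015) × 0.8558 × 0.3256^(2/3) × 0.004405^(1/2) = 1.79 m³/s.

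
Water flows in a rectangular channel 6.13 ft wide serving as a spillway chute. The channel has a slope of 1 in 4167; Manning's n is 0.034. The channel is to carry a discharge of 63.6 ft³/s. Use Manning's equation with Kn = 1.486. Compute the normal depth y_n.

y_n = 8.85 ft

Manning's equation rearranged: A R^(2/3) = nQ / (1.486·√S) = 0.034 × 63.6 / (1.486 × √0.00024) = 93.94.
Try y = 11.1 ft: A R^(2/3) = 122 — over.
Try y = 6.33 ft: A R^(2/3) = 62.92 — short.
Try y = 8.85 ft: A R^(2/3) = 93.88 — close enough.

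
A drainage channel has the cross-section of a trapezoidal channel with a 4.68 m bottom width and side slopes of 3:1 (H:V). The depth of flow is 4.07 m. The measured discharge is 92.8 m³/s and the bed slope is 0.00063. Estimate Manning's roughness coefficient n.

With bottom width b = 4.68 m and side slope z = 3: A = (b + zy)y = (4.68 + 3×4.07)×4.07 = 68.74 m²; P = b + 2y√(1+z²) = 4.68 + 2×4.07×3.162 = 30.42 m.
Hydraulic radius R = A/P = 68.74/30.42 = 2.26 m.
Rearranging Manning's equation: n = (1/Q) A R^(2/3) S^(1/2) = (1/92.8) × 68.74 × 2.26^(2/3) × √0.00063 = 0.032.

n = 0.032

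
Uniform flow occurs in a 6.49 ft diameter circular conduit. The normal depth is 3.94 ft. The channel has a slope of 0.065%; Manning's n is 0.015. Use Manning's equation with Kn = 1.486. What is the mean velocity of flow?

V = 3.75 ft/s

For a circular section of diameter D = 6.49 ft at depth y = 3.94 ft, the central angle is θ = 2 arccos(1 − 2y/D) = 3.573 rad. Then A = (D²/8)(θ − sin θ) = 21.02 ft² and P = Dθ/2 = 11.6 ft.
Hydraulic radius R = A/P = 21.02/11.6 = 1.812 ft.
From Manning's equation, V = (1.486/n) R^(2/3) S^(1/2) = (1.486/0.015) × 1.812^(2/3) × 0.00065^(1/2) = 3.75 ft/s.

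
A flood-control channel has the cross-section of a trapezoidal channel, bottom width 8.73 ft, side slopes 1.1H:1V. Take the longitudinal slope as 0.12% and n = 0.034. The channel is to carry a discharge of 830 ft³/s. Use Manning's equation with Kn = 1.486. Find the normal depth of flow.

Manning's equation rearranged: A R^(2/3) = nQ / (1.486·√S) = 0.034 × 830 / (1.486 × √0.0012) = 548.2.
Trying y = 11.2 ft: A R^(2/3) = 744.3 — over.
Trying y = 9.68 ft: A R^(2/3) = 548.5 — ≈ 548.2.

y_n = 9.68 ft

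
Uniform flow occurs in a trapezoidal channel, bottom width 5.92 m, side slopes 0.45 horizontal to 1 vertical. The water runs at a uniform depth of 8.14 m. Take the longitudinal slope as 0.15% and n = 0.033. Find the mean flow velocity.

V = 2.59 m/s

With bottom width b = 5.92 m and side slope z = 0.45: A = (b + zy)y = (5.92 + 0.45×8.14)×8.14 = 78.01 m²; P = b + 2y√(1+z²) = 5.92 + 2×8.14×1.097 = 23.77 m.
Hydraulic radius R = A/P = 78.01/23.77 = 3.281 m.
From Manning's equation, V = (1/n) R^(2/3) S^(1/2) = (1/0.033) × 3.281^(2/3) × 0.0015^(1/2) = 2.59 m/s.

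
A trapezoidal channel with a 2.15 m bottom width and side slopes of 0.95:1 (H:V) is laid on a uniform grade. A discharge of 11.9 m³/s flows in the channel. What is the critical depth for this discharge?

At critical depth, Q² T / (g A³) = 1, i.e. A³/T = Q²/g = 11.9²/9.81 = 14.44.
Trying y = 1.42 m: A³/T = 25.3 — over.
Trying y = 0.935 m: A³/T = 5.838 — short.
Trying y = 1.21 m: A³/T = 14.3 — matches.

y_c = 1.21 m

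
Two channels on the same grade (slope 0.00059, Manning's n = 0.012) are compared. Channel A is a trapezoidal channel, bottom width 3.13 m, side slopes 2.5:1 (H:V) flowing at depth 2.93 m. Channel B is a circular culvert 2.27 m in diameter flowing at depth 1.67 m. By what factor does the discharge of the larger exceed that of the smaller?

17.1

Channel A: With bottom width b = 3.13 m and side slope z = 2.5: A = (b + zy)y = (3.13 + 2.5×2.93)×2.93 = 30.63 m²; P = b + 2y√(1+z²) = 3.13 + 2×2.93×2.693 = 18.91 m. Hydraulic radius R = A/P = 30.63/18.91 = 1.62 m. Q_A = (1/0.012)·30.63·1.62^(2/3)·√0.00059 = 85.53 m³/s.
Channel B: For a circular section of diameter D = 2.27 m at depth y = 1.67 m, the central angle is θ = 2 arccos(1 − 2y/D) = 4.123 rad. Then A = (D²/8)(θ − sin θ) = 3.191 m² and P = Dθ/2 = 4.68 m. Hydraulic radius R = A/P = 3.191/4.68 = 0.6819 m. Q_B = (1/0.012)·3.191·0.6819^(2/3)·√0.00059 = 5.005 m³/s.
The larger discharge is 85.53 m³/s and the smaller is 5.005 m³/s; the ratio is 17.1.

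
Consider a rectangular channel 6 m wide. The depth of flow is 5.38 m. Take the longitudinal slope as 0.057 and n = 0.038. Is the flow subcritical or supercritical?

Flow area A = b·y = 6 × 5.38 = 32.28 m². Wetted perimeter P = b + 2y = 6 + 2×5.38 = 16.76 m.
Hydraulic radius R = A/P = 32.28/16.76 = 1.926 m.
V = (1/n) R^(2/3) √S = (1/0.038) × 1.926^(2/3) × √0.057 = 9.726 m/s. Hydraulic depth D_h = A/T = 32.28/6 = 5.38 m.
Froude number Fr = V/√(g·D_h) = 9.726/√(9.81×5.38) = 1.34, which is greater than 1, so the flow is supercritical.

supercritical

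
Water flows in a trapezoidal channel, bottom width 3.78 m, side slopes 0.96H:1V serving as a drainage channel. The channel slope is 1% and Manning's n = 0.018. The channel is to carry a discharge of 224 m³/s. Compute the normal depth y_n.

y_n = 3.62 m

Manning's equation rearranged: A R^(2/3) = nQ / (1·√S) = 0.018 × 224 / (√0.01) = 40.32.
Trying y = 4.57 m: A R^(2/3) = 64.45 — high.
Trying y = 2.71 m: A R^(2/3) = 22.98 — low.
Trying y = 3.62 m: A R^(2/3) = 40.3 — ≈ 40.32.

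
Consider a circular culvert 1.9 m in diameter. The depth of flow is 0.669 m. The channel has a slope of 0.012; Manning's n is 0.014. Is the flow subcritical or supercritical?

For a circular section of diameter D = 1.9 m at depth y = 0.669 m, the central angle is θ = 2 arccos(1 − 2y/D) = 2.541 rad. Then A = (D²/8)(θ − sin θ) = 0.8916 m² and P = Dθ/2 = 2.414 m.
Hydraulic radius R = A/P = 0.8916/2.414 = 0.3694 m.
V = (1/n) R^(2/3) √S = (1/0.014) × 0.3694^(2/3) × √0.012 = 4.028 m/s. Hydraulic depth D_h = A/T = 0.8916/1.815 = 0.4913 m.
Froude number Fr = V/√(g·D_h) = 4.028/√(9.81×0.4913) = 1.83, which is greater than 1, so the flow is supercritical.

supercritical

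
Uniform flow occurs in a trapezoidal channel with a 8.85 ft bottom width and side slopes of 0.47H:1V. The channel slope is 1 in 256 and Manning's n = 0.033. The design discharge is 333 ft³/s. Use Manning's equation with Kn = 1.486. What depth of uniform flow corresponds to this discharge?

y_n = 5.18 ft

Manning's equation rearranged: A R^(2/3) = nQ / (1.486·√S) = 0.033 × 333 / (1.486 × √0.003906) = 118.3.
Try y = 6.07 ft: A R^(2/3) = 154 — high.
Try y = 4.15 ft: A R^(2/3) = 82.28 — low.
Try y = 5.18 ft: A R^(2/3) = 118.3 — close enough.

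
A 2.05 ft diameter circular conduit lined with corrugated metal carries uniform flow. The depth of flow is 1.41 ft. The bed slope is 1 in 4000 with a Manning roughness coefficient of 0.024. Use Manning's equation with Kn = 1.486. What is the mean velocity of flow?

V = 0.699 ft/s

For a circular section of diameter D = 2.05 ft at depth y = 1.41 ft, the central angle is θ = 2 arccos(1 − 2y/D) = 3.912 rad. Then A = (D²/8)(θ − sin θ) = 2.421 ft² and P = Dθ/2 = 4.009 ft.
Hydraulic radius R = A/P = 2.421/4.009 = 0.6037 ft.
From Manning's equation, V = (1.486/n) R^(2/3) S^(1/2) = (1.486/0.024) × 0.6037^(2/3) × 0.00025^(1/2) = 0.699 ft/s.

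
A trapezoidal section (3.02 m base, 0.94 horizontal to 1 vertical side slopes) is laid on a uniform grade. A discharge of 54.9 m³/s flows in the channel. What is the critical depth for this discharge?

At critical depth, Q² T / (g A³) = 1, i.e. A³/T = Q²/g = 54.9²/9.81 = 307.2.
At y = 1.81 m: A³/T = 97.17 — low.
At y = 2.49 m: A³/T = 308.8 — ≈ 307.2.

y_c = 2.49 m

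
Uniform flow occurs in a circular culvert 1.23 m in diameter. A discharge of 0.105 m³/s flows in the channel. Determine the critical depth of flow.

y_c = 0.169 m

At critical depth, Q² T / (g A³) = 1, i.e. A³/T = Q²/g = 0.105²/9.81 = 0.001124.
At y = 0.214 m: A³/T = 0.002848 — high.
At y = 0.169 m: A³/T = 0.001125 — matches.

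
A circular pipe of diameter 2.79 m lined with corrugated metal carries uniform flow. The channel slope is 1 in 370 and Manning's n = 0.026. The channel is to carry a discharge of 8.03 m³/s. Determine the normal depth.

y_n = 1.95 m

Manning's equation rearranged: A R^(2/3) = nQ / (1·√S) = 0.026 × 8.03 / (√0.002703) = 4.016.
At y = 2.46 m: A R^(2/3) = 5.074 — high.
At y = 1.43 m: A R^(2/3) = 2.507 — low.
At y = 1.95 m: A R^(2/3) = 4.018 — close enough.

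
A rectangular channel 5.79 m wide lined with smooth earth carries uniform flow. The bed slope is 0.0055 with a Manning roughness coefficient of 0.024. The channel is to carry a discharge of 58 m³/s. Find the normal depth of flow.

Manning's equation rearranged: A R^(2/3) = nQ / (1·√S) = 0.024 × 58 / (√0.0055) = 18.77.
At y = 2.28 m: A R^(2/3) = 15.53 — too small.
At y = 2.92 m: A R^(2/3) = 21.7 — too large.
At y = 2.62 m: A R^(2/3) = 18.76 — matches.

y_n = 2.62 m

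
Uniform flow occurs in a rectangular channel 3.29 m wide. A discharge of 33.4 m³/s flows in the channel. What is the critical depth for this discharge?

y_c = 2.19 m

For a rectangular channel, critical depth y_c = (q²/g)^(1/3) where q = Q/b = 33.4/3.29 = 10.15 m²/s.
So y_c = (10.15²/9.81)^(1/3) = 2.19 m.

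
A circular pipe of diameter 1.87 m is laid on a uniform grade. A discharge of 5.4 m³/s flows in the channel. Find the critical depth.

y_c = 1.14 m

At critical depth, Q² T / (g A³) = 1, i.e. A³/T = Q²/g = 5.4²/9.81 = 2.972.
Try y = 0.903 m: A³/T = 1.212 — short.
Try y = 1.34 m: A³/T = 5.543 — over.
Try y = 1.14 m: A³/T = 2.955 — ≈ 2.972.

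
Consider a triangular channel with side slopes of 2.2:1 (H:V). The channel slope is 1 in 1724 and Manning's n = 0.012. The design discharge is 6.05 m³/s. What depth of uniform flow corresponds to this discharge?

Manning's equation rearranged: A R^(2/3) = nQ / (1·√S) = 0.012 × 6.05 / (√0.00058) = 3.014.
Try y = 0.953 m: A R^(2/3) = 1.145 — low.
Try y = 1.74 m: A R^(2/3) = 5.702 — high.
Try y = 1.37 m: A R^(2/3) = 3.014 — matches.

y_n = 1.37 m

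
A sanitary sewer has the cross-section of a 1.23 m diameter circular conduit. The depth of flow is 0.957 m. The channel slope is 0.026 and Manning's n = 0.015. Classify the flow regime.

For a circular section of diameter D = 1.23 m at depth y = 0.957 m, the central angle is θ = 2 arccos(1 − 2y/D) = 4.321 rad. Then A = (D²/8)(θ − sin θ) = 0.992 m² and P = Dθ/2 = 2.657 m.
Hydraulic radius R = A/P = 0.992/2.657 = 0.3733 m.
V = (1/n) R^(2/3) √S = (1/0.015) × 0.3733^(2/3) × √0.026 = 5.573 m/s. Hydraulic depth D_h = A/T = 0.992/1.022 = 0.9703 m.
Froude number Fr = V/√(g·D_h) = 5.573/√(9.81×0.9703) = 1.81, which is greater than 1, so the flow is supercritical.

supercritical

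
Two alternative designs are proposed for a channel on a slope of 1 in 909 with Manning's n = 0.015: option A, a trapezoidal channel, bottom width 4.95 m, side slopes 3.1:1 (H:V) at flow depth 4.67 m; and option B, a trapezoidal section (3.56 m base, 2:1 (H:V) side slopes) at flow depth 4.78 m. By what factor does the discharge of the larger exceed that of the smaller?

1.47

Channel A: With bottom width b = 4.95 m and side slope z = 3.1: A = (b + zy)y = (4.95 + 3.1×4.67)×4.67 = 90.72 m²; P = b + 2y√(1+z²) = 4.95 + 2×4.67×3.257 = 35.37 m. Hydraulic radius R = A/P = 90.72/35.37 = 2.565 m. Q_A = (1/0.015)·90.72·2.565^(2/3)·√0.0011 = 375.9 m³/s.
Channel B: With bottom width b = 3.56 m and side slope z = 2: A = (b + zy)y = (3.56 + 2×4.78)×4.78 = 62.71 m²; P = b + 2y√(1+z²) = 3.56 + 2×4.78×2.236 = 24.94 m. Hydraulic radius R = A/P = 62.71/24.94 = 2.515 m. Q_B = (1/0.015)·62.71·2.515^(2/3)·√0.0011 = 256.4 m³/s.
The larger discharge is 375.9 m³/s and the smaller is 256.4 m³/s; the ratio is 1.47.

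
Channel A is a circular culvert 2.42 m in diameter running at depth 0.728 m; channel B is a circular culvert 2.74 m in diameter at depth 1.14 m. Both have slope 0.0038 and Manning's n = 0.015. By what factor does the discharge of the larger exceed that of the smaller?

2.56

Channel A: For a circular section of diameter D = 2.42 m at depth y = 0.728 m, the central angle is θ = 2 arccos(1 − 2y/D) = 2.322 rad. Then A = (D²/8)(θ − sin θ) = 1.165 m² and P = Dθ/2 = 2.81 m. Hydraulic radius R = A/P = 1.165/2.81 = 0.4146 m. Q_A = (1/0.015)·1.165·0.4146^(2/3)·√0.0038 = 2.662 m³/s.
Channel B: For a circular section of diameter D = 2.74 m at depth y = 1.14 m, the central angle is θ = 2 arccos(1 − 2y/D) = 2.804 rad. Then A = (D²/8)(θ − sin θ) = 2.321 m² and P = Dθ/2 = 3.842 m. Hydraulic radius R = A/P = 2.321/3.842 = 0.6041 m. Q_B = (1/0.015)·2.321·0.6041^(2/3)·√0.0038 = 6.817 m³/s.
The larger discharge is 6.817 m³/s and the smaller is 2.662 m³/s; the ratio is 2.56.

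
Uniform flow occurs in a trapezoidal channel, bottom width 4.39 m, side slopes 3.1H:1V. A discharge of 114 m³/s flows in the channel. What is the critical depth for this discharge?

At critical depth, Q² T / (g A³) = 1, i.e. A³/T = Q²/g = 114²/9.81 = 1325.
Trying y = 1.88 m: A³/T = 441.8 — short.
Trying y = 3.07 m: A³/T = 3322 — over.
Trying y = 2.46 m: A³/T = 1315 — matches.

y_c = 2.46 m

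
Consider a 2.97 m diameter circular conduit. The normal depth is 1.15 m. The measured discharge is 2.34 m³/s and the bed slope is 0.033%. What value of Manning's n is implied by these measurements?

n = 0.014

For a circular section of diameter D = 2.97 m at depth y = 1.15 m, the central angle is θ = 2 arccos(1 − 2y/D) = 2.686 rad. Then A = (D²/8)(θ − sin θ) = 2.478 m² and P = Dθ/2 = 3.989 m.
Hydraulic radius R = A/P = 2.478/3.989 = 0.621 m.
Rearranging Manning's equation: n = (1/Q) A R^(2/3) S^(1/2) = (1/2.34) × 2.478 × 0.621^(2/3) × √0.00033 = 0.014.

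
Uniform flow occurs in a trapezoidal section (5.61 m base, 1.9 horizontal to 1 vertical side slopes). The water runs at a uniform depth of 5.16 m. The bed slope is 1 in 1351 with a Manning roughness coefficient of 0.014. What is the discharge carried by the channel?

Q = 312 m³/s

With bottom width b = 5.61 m and side slope z = 1.9: A = (b + zy)y = (5.61 + 1.9×5.16)×5.16 = 79.54 m²; P = b + 2y√(1+z²) = 5.61 + 2×5.16×2.147 = 27.77 m.
Hydraulic radius R = A/P = 79.54/27.77 = 2.864 m.
Manning's equation: Q = (1/n) A R^(2/3) S^(1/2) = (1/0.014) × 79.54 × 2.864^(2/3) × 0.0007402^(1/2) = 312 m³/s.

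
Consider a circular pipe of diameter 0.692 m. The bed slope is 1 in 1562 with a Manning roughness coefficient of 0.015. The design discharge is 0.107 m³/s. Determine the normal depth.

Manning's equation rearranged: A R^(2/3) = nQ / (1·√S) = 0.015 × 0.107 / (√0.0006402) = 0.06343.
Try y = 0.455 m: A R^(2/3) = 0.08978 — too large.
Try y = 0.364 m: A R^(2/3) = 0.06357 — matches.

y_n = 0.364 m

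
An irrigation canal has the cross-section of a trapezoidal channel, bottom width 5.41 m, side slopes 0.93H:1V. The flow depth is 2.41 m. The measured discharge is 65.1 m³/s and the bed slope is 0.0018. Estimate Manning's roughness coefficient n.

n = 0.016

With bottom width b = 5.41 m and side slope z = 0.93: A = (b + zy)y = (5.41 + 0.93×2.41)×2.41 = 18.44 m²; P = b + 2y√(1+z²) = 5.41 + 2×2.41×1.366 = 11.99 m.
Hydraulic radius R = A/P = 18.44/11.99 = 1.538 m.
Rearranging Manning's equation: n = (1/Q) A R^(2/3) S^(1/2) = (1/65.1) × 18.44 × 1.538^(2/3) × √0.0018 = 0.016.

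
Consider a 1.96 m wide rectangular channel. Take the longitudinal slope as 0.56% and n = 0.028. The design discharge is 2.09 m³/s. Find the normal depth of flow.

y_n = 0.718 m

Manning's equation rearranged: A R^(2/3) = nQ / (1·√S) = 0.028 × 2.09 / (√0.0056) = 0.782.
Trying y = 0.808 m: A R^(2/3) = 0.9201 — high.
Trying y = 0.54 m: A R^(2/3) = 0.5238 — low.
Trying y = 0.718 m: A R^(2/3) = 0.7822 — close enough.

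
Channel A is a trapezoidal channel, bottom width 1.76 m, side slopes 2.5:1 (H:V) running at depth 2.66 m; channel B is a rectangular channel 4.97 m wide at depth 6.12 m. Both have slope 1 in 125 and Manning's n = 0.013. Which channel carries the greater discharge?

channel B

Channel A: With bottom width b = 1.76 m and side slope z = 2.5: A = (b + zy)y = (1.76 + 2.5×2.66)×2.66 = 22.37 m²; P = b + 2y√(1+z²) = 1.76 + 2×2.66×2.693 = 16.08 m. Hydraulic radius R = A/P = 22.37/16.08 = 1.391 m. Q_A = (1/0.013)·22.37·1.391^(2/3)·√0.008 = 191.8 m³/s.
Channel B: Flow area A = b·y = 4.97 × 6.12 = 30.42 m². Wetted perimeter P = b + 2y = 4.97 + 2×6.12 = 17.21 m. Hydraulic radius R = A/P = 30.42/17.21 = 1.767 m. Q_B = (1/0.013)·30.42·1.767^(2/3)·√0.008 = 305.9 m³/s.
Q_A = 191.8 m³/s vs Q_B = 305.9 m³/s, so channel B carries more.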